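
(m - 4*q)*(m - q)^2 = m^3 - 6*m^2*q + 9*m*q^2 - 4*q^3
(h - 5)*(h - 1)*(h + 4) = h^3 - 2*h^2 - 19*h + 20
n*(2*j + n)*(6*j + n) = 12*j^2*n + 8*j*n^2 + n^3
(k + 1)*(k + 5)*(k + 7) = k^3 + 13*k^2 + 47*k + 35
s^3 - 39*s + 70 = (s - 5)*(s - 2)*(s + 7)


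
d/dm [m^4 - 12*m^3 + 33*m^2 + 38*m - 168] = 4*m^3 - 36*m^2 + 66*m + 38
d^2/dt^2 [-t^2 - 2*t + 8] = -2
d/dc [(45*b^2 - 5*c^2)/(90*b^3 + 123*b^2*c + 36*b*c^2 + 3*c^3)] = 5*(-369*b^4 - 276*b^3*c - 68*b^2*c^2 + c^4)/(3*(900*b^6 + 2460*b^5*c + 2401*b^4*c^2 + 1044*b^3*c^3 + 226*b^2*c^4 + 24*b*c^5 + c^6))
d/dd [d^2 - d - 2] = 2*d - 1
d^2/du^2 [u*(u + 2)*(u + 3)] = 6*u + 10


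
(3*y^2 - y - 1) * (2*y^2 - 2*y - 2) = 6*y^4 - 8*y^3 - 6*y^2 + 4*y + 2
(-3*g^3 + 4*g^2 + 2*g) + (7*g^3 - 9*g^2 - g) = 4*g^3 - 5*g^2 + g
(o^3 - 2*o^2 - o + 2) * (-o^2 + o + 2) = -o^5 + 3*o^4 + o^3 - 7*o^2 + 4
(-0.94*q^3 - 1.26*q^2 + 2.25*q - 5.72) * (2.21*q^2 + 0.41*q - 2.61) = -2.0774*q^5 - 3.17*q^4 + 6.9093*q^3 - 8.4301*q^2 - 8.2177*q + 14.9292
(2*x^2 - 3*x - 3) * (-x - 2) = -2*x^3 - x^2 + 9*x + 6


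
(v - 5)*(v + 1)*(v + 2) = v^3 - 2*v^2 - 13*v - 10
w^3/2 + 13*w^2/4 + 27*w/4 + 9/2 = (w/2 + 1)*(w + 3/2)*(w + 3)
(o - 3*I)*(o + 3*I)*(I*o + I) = I*o^3 + I*o^2 + 9*I*o + 9*I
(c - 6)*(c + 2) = c^2 - 4*c - 12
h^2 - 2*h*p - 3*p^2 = (h - 3*p)*(h + p)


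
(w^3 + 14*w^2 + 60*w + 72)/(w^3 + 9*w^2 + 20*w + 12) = (w + 6)/(w + 1)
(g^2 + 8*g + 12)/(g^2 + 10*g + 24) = (g + 2)/(g + 4)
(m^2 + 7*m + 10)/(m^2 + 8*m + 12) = (m + 5)/(m + 6)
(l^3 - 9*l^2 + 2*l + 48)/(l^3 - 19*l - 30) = (l^2 - 11*l + 24)/(l^2 - 2*l - 15)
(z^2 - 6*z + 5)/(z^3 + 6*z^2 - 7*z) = (z - 5)/(z*(z + 7))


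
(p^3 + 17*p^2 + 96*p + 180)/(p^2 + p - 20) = (p^2 + 12*p + 36)/(p - 4)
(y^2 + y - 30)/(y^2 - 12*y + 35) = (y + 6)/(y - 7)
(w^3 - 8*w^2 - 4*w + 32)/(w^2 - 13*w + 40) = (w^2 - 4)/(w - 5)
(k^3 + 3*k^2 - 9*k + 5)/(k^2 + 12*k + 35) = (k^2 - 2*k + 1)/(k + 7)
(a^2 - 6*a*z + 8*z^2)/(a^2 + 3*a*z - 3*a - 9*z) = (a^2 - 6*a*z + 8*z^2)/(a^2 + 3*a*z - 3*a - 9*z)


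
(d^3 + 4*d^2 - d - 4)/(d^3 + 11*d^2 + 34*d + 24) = (d - 1)/(d + 6)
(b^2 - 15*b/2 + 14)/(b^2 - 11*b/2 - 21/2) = (-2*b^2 + 15*b - 28)/(-2*b^2 + 11*b + 21)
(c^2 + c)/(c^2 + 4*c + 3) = c/(c + 3)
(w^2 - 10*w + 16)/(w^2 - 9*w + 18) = (w^2 - 10*w + 16)/(w^2 - 9*w + 18)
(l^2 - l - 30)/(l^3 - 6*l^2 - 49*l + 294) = (l + 5)/(l^2 - 49)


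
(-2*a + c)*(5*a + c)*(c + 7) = -10*a^2*c - 70*a^2 + 3*a*c^2 + 21*a*c + c^3 + 7*c^2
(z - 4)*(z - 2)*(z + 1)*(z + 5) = z^4 - 23*z^2 + 18*z + 40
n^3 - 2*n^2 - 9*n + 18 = (n - 3)*(n - 2)*(n + 3)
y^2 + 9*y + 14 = (y + 2)*(y + 7)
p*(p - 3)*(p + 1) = p^3 - 2*p^2 - 3*p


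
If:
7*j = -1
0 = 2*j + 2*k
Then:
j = -1/7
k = 1/7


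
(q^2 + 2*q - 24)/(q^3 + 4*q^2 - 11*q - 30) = (q^2 + 2*q - 24)/(q^3 + 4*q^2 - 11*q - 30)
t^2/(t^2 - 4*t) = t/(t - 4)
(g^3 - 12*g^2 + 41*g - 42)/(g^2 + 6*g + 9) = (g^3 - 12*g^2 + 41*g - 42)/(g^2 + 6*g + 9)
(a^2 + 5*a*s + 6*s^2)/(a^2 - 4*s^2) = (-a - 3*s)/(-a + 2*s)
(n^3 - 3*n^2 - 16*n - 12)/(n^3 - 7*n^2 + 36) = (n + 1)/(n - 3)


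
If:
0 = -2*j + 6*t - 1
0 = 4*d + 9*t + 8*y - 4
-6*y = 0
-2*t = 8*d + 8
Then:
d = -5/4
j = 5/2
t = 1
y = 0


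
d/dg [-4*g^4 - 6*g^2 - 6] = -16*g^3 - 12*g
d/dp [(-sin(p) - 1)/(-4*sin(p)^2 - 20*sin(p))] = (-2*sin(p) + cos(p)^2 - 6)*cos(p)/(4*(sin(p) + 5)^2*sin(p)^2)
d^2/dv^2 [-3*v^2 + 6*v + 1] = -6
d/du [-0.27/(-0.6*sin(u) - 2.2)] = -0.162*cos(u)/(0.6*sin(u) + 2.2)^2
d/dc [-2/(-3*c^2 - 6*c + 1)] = 12*(-c - 1)/(3*c^2 + 6*c - 1)^2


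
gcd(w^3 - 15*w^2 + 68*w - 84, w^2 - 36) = w - 6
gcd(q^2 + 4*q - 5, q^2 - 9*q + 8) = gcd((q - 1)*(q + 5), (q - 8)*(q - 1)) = q - 1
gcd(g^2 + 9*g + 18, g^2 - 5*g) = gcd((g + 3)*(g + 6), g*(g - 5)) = 1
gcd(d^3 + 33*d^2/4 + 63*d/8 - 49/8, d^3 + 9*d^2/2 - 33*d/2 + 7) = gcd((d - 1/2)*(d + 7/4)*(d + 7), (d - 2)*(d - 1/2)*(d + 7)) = d^2 + 13*d/2 - 7/2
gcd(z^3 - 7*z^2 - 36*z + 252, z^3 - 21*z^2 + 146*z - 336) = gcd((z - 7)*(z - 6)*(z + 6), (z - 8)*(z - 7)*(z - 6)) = z^2 - 13*z + 42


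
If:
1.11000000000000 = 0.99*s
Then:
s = 1.12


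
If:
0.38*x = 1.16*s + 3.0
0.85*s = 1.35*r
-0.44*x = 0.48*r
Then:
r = -1.33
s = -2.11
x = 1.45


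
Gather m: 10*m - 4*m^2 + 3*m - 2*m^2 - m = -6*m^2 + 12*m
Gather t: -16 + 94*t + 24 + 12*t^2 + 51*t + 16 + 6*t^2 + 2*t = 18*t^2 + 147*t + 24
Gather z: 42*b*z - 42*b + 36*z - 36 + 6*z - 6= -42*b + z*(42*b + 42) - 42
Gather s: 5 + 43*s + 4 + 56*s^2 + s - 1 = 56*s^2 + 44*s + 8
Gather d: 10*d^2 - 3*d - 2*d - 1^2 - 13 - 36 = 10*d^2 - 5*d - 50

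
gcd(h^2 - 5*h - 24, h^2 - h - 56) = h - 8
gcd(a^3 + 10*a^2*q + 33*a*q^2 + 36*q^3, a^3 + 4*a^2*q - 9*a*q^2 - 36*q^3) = a^2 + 7*a*q + 12*q^2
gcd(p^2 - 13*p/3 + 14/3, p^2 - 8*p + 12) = p - 2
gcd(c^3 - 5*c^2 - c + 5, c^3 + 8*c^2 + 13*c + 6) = c + 1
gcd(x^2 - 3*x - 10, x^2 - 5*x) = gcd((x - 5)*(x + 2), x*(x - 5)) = x - 5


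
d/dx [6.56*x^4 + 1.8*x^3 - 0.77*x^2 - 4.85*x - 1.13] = 26.24*x^3 + 5.4*x^2 - 1.54*x - 4.85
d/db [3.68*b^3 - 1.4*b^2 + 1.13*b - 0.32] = 11.04*b^2 - 2.8*b + 1.13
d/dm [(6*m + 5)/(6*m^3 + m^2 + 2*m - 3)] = 2*(18*m^3 + 3*m^2 + 6*m - (6*m + 5)*(9*m^2 + m + 1) - 9)/(6*m^3 + m^2 + 2*m - 3)^2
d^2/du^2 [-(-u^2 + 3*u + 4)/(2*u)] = -4/u^3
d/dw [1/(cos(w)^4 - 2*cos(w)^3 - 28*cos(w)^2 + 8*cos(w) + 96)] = (-53*cos(w) - 3*cos(2*w) + cos(3*w) + 5)*sin(w)/(cos(w)^4 - 2*cos(w)^3 - 28*cos(w)^2 + 8*cos(w) + 96)^2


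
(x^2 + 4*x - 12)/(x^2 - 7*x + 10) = (x + 6)/(x - 5)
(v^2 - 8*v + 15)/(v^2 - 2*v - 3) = (v - 5)/(v + 1)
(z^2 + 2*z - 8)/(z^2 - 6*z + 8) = (z + 4)/(z - 4)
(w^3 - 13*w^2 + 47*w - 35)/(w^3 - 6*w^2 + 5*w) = (w - 7)/w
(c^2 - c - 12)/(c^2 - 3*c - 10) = (-c^2 + c + 12)/(-c^2 + 3*c + 10)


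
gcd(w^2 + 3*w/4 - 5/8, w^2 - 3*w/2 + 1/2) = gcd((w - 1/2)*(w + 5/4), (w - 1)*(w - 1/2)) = w - 1/2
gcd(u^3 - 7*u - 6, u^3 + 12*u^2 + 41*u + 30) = u + 1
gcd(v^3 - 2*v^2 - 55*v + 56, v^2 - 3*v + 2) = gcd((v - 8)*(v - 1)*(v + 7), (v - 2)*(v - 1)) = v - 1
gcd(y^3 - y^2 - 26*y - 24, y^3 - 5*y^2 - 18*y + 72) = y^2 - 2*y - 24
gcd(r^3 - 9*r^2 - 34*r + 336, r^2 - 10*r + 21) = r - 7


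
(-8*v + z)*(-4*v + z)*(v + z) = 32*v^3 + 20*v^2*z - 11*v*z^2 + z^3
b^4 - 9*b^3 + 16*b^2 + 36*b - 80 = (b - 5)*(b - 4)*(b - 2)*(b + 2)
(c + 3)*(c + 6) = c^2 + 9*c + 18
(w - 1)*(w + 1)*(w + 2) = w^3 + 2*w^2 - w - 2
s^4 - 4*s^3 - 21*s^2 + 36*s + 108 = (s - 6)*(s - 3)*(s + 2)*(s + 3)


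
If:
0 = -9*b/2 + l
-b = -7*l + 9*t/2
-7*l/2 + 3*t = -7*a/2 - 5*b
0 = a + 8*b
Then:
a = 0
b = 0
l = 0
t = 0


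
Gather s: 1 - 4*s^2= 1 - 4*s^2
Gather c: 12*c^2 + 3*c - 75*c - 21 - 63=12*c^2 - 72*c - 84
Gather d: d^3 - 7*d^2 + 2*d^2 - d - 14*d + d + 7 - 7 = d^3 - 5*d^2 - 14*d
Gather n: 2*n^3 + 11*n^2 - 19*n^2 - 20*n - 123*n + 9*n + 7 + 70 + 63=2*n^3 - 8*n^2 - 134*n + 140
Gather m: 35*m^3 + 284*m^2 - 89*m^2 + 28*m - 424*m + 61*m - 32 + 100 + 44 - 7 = 35*m^3 + 195*m^2 - 335*m + 105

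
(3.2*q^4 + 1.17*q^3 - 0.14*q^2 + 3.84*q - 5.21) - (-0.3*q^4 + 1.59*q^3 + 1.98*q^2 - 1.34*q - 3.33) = 3.5*q^4 - 0.42*q^3 - 2.12*q^2 + 5.18*q - 1.88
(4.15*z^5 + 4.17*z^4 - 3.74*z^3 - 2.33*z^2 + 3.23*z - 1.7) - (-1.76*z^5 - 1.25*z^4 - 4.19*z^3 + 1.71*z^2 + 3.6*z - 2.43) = 5.91*z^5 + 5.42*z^4 + 0.45*z^3 - 4.04*z^2 - 0.37*z + 0.73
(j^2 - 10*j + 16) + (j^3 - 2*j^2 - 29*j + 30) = j^3 - j^2 - 39*j + 46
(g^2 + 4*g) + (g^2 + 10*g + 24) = 2*g^2 + 14*g + 24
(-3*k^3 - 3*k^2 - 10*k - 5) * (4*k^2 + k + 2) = -12*k^5 - 15*k^4 - 49*k^3 - 36*k^2 - 25*k - 10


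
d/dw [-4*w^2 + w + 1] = 1 - 8*w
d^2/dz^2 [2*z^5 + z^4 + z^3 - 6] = 2*z*(20*z^2 + 6*z + 3)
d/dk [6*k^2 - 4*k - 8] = 12*k - 4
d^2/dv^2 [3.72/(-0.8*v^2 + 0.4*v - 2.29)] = (4.7616*v^2 - 2.3808*v - 3.72*(1.6*v - 0.4)*(3.2*v - 0.8) + 13.63008)/(0.8*v^2 - 0.4*v + 2.29)^3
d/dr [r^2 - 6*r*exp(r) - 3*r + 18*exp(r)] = -6*r*exp(r) + 2*r + 12*exp(r) - 3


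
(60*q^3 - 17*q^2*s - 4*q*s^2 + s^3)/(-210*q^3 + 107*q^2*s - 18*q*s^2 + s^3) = (-12*q^2 + q*s + s^2)/(42*q^2 - 13*q*s + s^2)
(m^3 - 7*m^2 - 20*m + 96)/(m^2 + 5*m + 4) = (m^2 - 11*m + 24)/(m + 1)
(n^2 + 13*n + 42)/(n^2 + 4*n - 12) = (n + 7)/(n - 2)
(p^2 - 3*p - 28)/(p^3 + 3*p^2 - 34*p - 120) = (p - 7)/(p^2 - p - 30)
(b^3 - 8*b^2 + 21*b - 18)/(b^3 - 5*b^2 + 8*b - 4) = (b^2 - 6*b + 9)/(b^2 - 3*b + 2)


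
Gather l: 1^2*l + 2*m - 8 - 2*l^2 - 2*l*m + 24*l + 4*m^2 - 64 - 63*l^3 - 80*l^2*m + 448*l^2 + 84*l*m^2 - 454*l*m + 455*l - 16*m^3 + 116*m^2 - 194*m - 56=-63*l^3 + l^2*(446 - 80*m) + l*(84*m^2 - 456*m + 480) - 16*m^3 + 120*m^2 - 192*m - 128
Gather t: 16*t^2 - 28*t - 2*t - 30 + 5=16*t^2 - 30*t - 25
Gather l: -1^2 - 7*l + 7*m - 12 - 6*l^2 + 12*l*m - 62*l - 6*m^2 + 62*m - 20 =-6*l^2 + l*(12*m - 69) - 6*m^2 + 69*m - 33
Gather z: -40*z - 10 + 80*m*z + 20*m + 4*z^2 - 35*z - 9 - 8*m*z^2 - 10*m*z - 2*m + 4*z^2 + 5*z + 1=18*m + z^2*(8 - 8*m) + z*(70*m - 70) - 18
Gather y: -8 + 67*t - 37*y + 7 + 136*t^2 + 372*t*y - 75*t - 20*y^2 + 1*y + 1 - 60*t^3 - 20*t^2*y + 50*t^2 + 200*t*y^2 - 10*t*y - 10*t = -60*t^3 + 186*t^2 - 18*t + y^2*(200*t - 20) + y*(-20*t^2 + 362*t - 36)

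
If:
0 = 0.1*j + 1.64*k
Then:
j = -16.4*k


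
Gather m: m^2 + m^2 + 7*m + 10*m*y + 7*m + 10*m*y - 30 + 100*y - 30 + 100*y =2*m^2 + m*(20*y + 14) + 200*y - 60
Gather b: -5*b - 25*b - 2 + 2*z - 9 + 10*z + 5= -30*b + 12*z - 6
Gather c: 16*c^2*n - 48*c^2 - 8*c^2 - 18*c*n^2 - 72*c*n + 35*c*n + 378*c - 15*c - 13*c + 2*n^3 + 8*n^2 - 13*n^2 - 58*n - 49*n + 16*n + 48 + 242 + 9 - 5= c^2*(16*n - 56) + c*(-18*n^2 - 37*n + 350) + 2*n^3 - 5*n^2 - 91*n + 294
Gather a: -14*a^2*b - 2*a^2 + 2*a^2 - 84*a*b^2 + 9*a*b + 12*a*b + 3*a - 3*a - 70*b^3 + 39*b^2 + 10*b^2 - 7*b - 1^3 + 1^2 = -14*a^2*b + a*(-84*b^2 + 21*b) - 70*b^3 + 49*b^2 - 7*b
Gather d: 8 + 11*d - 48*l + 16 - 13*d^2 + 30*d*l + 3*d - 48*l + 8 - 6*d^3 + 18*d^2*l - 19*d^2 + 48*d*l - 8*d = -6*d^3 + d^2*(18*l - 32) + d*(78*l + 6) - 96*l + 32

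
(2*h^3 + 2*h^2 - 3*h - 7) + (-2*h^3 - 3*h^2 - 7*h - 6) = -h^2 - 10*h - 13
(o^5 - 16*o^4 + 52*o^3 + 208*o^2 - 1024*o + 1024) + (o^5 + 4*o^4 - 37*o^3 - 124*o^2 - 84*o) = 2*o^5 - 12*o^4 + 15*o^3 + 84*o^2 - 1108*o + 1024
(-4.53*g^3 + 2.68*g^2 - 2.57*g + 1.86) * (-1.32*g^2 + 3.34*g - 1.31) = 5.9796*g^5 - 18.6678*g^4 + 18.2779*g^3 - 14.5498*g^2 + 9.5791*g - 2.4366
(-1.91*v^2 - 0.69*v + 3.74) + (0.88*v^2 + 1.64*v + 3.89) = -1.03*v^2 + 0.95*v + 7.63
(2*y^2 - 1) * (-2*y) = -4*y^3 + 2*y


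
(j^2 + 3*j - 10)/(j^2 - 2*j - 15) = (-j^2 - 3*j + 10)/(-j^2 + 2*j + 15)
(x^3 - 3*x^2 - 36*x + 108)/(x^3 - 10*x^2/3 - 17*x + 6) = 3*(x^2 + 3*x - 18)/(3*x^2 + 8*x - 3)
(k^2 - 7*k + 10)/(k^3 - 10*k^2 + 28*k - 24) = (k - 5)/(k^2 - 8*k + 12)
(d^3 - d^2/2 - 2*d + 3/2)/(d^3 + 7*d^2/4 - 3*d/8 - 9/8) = 4*(d^2 - 2*d + 1)/(4*d^2 + d - 3)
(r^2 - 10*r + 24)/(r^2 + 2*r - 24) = (r - 6)/(r + 6)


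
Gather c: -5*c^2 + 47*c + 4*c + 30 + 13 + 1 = -5*c^2 + 51*c + 44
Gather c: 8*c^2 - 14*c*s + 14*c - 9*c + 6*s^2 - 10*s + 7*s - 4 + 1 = 8*c^2 + c*(5 - 14*s) + 6*s^2 - 3*s - 3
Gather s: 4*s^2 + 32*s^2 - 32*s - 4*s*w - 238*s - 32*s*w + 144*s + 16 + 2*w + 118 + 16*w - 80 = 36*s^2 + s*(-36*w - 126) + 18*w + 54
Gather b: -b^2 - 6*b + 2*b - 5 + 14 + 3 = -b^2 - 4*b + 12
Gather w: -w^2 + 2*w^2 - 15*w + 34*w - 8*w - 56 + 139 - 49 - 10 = w^2 + 11*w + 24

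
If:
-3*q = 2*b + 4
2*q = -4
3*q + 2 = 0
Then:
No Solution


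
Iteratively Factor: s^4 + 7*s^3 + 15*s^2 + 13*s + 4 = (s + 1)*(s^3 + 6*s^2 + 9*s + 4) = (s + 1)^2*(s^2 + 5*s + 4) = (s + 1)^3*(s + 4)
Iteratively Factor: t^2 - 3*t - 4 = (t + 1)*(t - 4)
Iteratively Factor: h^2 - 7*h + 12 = (h - 3)*(h - 4)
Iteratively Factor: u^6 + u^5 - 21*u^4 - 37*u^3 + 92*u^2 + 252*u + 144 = (u + 2)*(u^5 - u^4 - 19*u^3 + u^2 + 90*u + 72) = (u + 1)*(u + 2)*(u^4 - 2*u^3 - 17*u^2 + 18*u + 72) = (u - 3)*(u + 1)*(u + 2)*(u^3 + u^2 - 14*u - 24) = (u - 3)*(u + 1)*(u + 2)*(u + 3)*(u^2 - 2*u - 8) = (u - 3)*(u + 1)*(u + 2)^2*(u + 3)*(u - 4)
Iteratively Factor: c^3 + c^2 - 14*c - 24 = (c + 2)*(c^2 - c - 12) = (c + 2)*(c + 3)*(c - 4)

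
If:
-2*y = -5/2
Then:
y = 5/4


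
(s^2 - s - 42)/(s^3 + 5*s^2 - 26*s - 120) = (s - 7)/(s^2 - s - 20)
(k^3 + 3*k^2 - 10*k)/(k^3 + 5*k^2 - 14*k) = (k + 5)/(k + 7)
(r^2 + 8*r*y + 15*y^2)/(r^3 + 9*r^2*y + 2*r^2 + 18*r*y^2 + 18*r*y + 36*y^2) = (r + 5*y)/(r^2 + 6*r*y + 2*r + 12*y)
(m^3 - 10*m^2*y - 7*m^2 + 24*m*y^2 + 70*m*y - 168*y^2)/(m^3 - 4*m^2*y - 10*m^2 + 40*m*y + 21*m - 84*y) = (m - 6*y)/(m - 3)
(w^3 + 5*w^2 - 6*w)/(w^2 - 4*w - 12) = w*(-w^2 - 5*w + 6)/(-w^2 + 4*w + 12)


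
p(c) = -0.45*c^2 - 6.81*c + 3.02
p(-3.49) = 21.31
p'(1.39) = -8.06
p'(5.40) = -11.67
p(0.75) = -2.34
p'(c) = -0.9*c - 6.81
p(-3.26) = 20.44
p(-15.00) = 3.92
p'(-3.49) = -3.67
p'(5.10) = -11.40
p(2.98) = -21.27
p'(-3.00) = -4.11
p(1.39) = -7.32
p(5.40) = -46.88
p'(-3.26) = -3.88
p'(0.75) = -7.48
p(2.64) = -18.09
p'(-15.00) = 6.69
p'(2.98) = -9.49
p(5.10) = -43.42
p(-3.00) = 19.40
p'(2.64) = -9.19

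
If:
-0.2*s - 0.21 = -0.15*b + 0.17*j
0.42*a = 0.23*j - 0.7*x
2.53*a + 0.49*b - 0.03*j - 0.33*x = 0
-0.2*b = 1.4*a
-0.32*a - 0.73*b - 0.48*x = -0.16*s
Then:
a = 0.03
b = -0.21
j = -0.15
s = -1.08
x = -0.07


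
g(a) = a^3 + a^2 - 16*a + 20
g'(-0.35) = -16.33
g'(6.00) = 104.00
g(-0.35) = 25.68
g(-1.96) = 47.67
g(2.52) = 2.03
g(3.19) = 11.60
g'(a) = 3*a^2 + 2*a - 16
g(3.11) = 9.99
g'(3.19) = 20.91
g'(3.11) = 19.24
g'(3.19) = 20.91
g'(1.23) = -9.00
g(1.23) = 3.69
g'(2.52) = 8.09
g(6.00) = 176.00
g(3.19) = 11.60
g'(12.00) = 440.00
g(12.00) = 1700.00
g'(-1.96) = -8.40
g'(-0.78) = -15.73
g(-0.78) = 32.61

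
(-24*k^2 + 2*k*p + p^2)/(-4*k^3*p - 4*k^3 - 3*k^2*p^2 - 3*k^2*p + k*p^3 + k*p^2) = (6*k + p)/(k*(k*p + k + p^2 + p))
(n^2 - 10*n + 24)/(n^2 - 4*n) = (n - 6)/n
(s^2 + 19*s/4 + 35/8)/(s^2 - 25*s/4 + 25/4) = (8*s^2 + 38*s + 35)/(2*(4*s^2 - 25*s + 25))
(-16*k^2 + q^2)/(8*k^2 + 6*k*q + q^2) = (-4*k + q)/(2*k + q)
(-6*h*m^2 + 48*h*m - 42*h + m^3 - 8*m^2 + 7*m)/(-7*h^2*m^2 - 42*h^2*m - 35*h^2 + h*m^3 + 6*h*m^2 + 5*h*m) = (6*h*m^2 - 48*h*m + 42*h - m^3 + 8*m^2 - 7*m)/(h*(7*h*m^2 + 42*h*m + 35*h - m^3 - 6*m^2 - 5*m))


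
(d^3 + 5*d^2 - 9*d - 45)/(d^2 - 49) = (d^3 + 5*d^2 - 9*d - 45)/(d^2 - 49)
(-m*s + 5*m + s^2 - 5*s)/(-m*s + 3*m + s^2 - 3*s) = (s - 5)/(s - 3)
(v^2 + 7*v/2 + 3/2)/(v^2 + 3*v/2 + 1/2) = (v + 3)/(v + 1)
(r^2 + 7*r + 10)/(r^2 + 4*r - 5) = (r + 2)/(r - 1)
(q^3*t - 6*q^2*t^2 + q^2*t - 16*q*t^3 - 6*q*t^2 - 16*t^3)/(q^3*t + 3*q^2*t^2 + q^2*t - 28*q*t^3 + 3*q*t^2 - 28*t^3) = (q^2 - 6*q*t - 16*t^2)/(q^2 + 3*q*t - 28*t^2)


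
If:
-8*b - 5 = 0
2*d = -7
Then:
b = -5/8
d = -7/2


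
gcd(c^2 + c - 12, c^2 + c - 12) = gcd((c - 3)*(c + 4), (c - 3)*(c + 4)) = c^2 + c - 12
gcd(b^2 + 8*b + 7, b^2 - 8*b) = 1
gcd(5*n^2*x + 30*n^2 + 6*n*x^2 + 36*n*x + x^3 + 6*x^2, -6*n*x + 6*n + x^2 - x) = 1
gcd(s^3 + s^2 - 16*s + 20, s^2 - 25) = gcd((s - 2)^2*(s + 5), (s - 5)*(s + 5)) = s + 5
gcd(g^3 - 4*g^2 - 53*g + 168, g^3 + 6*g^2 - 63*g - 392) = g^2 - g - 56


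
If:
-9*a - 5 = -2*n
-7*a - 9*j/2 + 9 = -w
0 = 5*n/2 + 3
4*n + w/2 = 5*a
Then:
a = -37/45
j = 484/135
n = -6/5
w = 62/45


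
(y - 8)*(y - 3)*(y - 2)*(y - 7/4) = y^4 - 59*y^3/4 + 275*y^2/4 - 257*y/2 + 84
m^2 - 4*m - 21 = (m - 7)*(m + 3)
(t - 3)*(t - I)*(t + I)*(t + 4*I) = t^4 - 3*t^3 + 4*I*t^3 + t^2 - 12*I*t^2 - 3*t + 4*I*t - 12*I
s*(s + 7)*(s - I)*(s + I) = s^4 + 7*s^3 + s^2 + 7*s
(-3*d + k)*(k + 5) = -3*d*k - 15*d + k^2 + 5*k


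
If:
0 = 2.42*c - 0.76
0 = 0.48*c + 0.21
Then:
No Solution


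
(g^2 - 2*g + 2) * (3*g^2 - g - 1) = 3*g^4 - 7*g^3 + 7*g^2 - 2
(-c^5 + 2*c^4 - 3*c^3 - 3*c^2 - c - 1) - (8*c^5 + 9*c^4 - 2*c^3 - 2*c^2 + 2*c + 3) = -9*c^5 - 7*c^4 - c^3 - c^2 - 3*c - 4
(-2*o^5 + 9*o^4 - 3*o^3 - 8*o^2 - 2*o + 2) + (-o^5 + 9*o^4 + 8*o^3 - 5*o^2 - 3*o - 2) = -3*o^5 + 18*o^4 + 5*o^3 - 13*o^2 - 5*o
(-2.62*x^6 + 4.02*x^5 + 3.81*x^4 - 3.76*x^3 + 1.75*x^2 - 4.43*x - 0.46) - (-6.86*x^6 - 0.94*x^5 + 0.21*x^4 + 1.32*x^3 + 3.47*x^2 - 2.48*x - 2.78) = 4.24*x^6 + 4.96*x^5 + 3.6*x^4 - 5.08*x^3 - 1.72*x^2 - 1.95*x + 2.32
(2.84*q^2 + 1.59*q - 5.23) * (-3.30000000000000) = -9.372*q^2 - 5.247*q + 17.259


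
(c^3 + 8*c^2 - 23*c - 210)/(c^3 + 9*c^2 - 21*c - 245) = (c + 6)/(c + 7)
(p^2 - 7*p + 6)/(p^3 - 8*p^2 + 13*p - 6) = 1/(p - 1)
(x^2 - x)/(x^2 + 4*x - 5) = x/(x + 5)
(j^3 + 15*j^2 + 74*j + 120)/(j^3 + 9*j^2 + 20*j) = (j + 6)/j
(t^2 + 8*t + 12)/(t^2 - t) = (t^2 + 8*t + 12)/(t*(t - 1))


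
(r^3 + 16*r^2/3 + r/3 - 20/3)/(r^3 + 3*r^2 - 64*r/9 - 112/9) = 3*(r^2 + 4*r - 5)/(3*r^2 + 5*r - 28)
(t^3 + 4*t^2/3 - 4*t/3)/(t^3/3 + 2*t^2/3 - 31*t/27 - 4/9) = 9*t*(3*t^2 + 4*t - 4)/(9*t^3 + 18*t^2 - 31*t - 12)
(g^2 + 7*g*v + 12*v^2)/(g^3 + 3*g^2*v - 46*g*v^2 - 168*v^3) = (-g - 3*v)/(-g^2 + g*v + 42*v^2)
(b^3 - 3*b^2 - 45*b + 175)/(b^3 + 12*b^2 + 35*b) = (b^2 - 10*b + 25)/(b*(b + 5))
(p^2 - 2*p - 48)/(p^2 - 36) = (p - 8)/(p - 6)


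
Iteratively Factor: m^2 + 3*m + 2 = (m + 1)*(m + 2)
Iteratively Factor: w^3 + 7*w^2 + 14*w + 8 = (w + 2)*(w^2 + 5*w + 4) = (w + 2)*(w + 4)*(w + 1)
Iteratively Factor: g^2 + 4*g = (g)*(g + 4)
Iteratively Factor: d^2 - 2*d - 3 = (d - 3)*(d + 1)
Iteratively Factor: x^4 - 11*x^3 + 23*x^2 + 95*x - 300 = (x + 3)*(x^3 - 14*x^2 + 65*x - 100) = (x - 5)*(x + 3)*(x^2 - 9*x + 20) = (x - 5)^2*(x + 3)*(x - 4)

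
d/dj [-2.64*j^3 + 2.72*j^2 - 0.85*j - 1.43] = -7.92*j^2 + 5.44*j - 0.85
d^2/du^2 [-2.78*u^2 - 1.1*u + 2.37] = -5.56000000000000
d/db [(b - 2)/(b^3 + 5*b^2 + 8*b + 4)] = (-2*b^2 + 5*b + 10)/(b^5 + 8*b^4 + 25*b^3 + 38*b^2 + 28*b + 8)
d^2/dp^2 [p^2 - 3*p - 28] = 2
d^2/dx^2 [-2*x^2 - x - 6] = -4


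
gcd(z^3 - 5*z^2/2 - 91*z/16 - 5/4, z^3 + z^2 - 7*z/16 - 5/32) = z^2 + 3*z/2 + 5/16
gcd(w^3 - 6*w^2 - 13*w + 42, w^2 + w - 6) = w^2 + w - 6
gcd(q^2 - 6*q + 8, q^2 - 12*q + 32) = q - 4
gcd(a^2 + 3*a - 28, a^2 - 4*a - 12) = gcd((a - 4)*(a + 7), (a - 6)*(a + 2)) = 1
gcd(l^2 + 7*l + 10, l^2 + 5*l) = l + 5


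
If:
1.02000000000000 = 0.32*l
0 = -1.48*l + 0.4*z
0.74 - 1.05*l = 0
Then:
No Solution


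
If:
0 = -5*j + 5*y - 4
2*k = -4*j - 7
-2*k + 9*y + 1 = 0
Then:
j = -76/65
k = -151/130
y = -24/65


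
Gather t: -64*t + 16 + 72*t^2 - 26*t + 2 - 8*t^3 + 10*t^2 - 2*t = -8*t^3 + 82*t^2 - 92*t + 18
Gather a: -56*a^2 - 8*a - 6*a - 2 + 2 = -56*a^2 - 14*a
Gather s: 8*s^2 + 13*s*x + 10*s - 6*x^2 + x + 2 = 8*s^2 + s*(13*x + 10) - 6*x^2 + x + 2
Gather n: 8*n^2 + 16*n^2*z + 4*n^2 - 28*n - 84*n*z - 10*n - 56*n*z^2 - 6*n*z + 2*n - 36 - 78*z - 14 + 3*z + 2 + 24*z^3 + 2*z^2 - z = n^2*(16*z + 12) + n*(-56*z^2 - 90*z - 36) + 24*z^3 + 2*z^2 - 76*z - 48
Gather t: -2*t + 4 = 4 - 2*t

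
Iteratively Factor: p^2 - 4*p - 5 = (p - 5)*(p + 1)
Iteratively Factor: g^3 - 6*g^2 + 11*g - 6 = (g - 1)*(g^2 - 5*g + 6) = (g - 3)*(g - 1)*(g - 2)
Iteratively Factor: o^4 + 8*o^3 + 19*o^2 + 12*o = (o + 4)*(o^3 + 4*o^2 + 3*o) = (o + 3)*(o + 4)*(o^2 + o) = (o + 1)*(o + 3)*(o + 4)*(o)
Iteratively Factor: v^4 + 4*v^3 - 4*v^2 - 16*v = (v)*(v^3 + 4*v^2 - 4*v - 16) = v*(v + 4)*(v^2 - 4) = v*(v - 2)*(v + 4)*(v + 2)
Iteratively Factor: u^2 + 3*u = (u)*(u + 3)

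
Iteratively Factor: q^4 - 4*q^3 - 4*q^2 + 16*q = (q - 4)*(q^3 - 4*q) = (q - 4)*(q + 2)*(q^2 - 2*q) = q*(q - 4)*(q + 2)*(q - 2)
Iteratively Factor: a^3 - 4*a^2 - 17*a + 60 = (a + 4)*(a^2 - 8*a + 15) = (a - 3)*(a + 4)*(a - 5)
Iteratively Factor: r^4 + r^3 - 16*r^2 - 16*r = (r)*(r^3 + r^2 - 16*r - 16) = r*(r + 4)*(r^2 - 3*r - 4) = r*(r + 1)*(r + 4)*(r - 4)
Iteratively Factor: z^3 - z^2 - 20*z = (z - 5)*(z^2 + 4*z) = z*(z - 5)*(z + 4)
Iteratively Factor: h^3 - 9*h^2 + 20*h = (h - 5)*(h^2 - 4*h) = (h - 5)*(h - 4)*(h)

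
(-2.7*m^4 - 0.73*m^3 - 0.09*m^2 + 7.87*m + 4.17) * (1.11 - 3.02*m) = 8.154*m^5 - 0.7924*m^4 - 0.5385*m^3 - 23.8673*m^2 - 3.8577*m + 4.6287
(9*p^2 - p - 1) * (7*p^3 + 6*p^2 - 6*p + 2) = 63*p^5 + 47*p^4 - 67*p^3 + 18*p^2 + 4*p - 2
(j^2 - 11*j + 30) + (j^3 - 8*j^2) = j^3 - 7*j^2 - 11*j + 30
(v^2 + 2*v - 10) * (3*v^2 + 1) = 3*v^4 + 6*v^3 - 29*v^2 + 2*v - 10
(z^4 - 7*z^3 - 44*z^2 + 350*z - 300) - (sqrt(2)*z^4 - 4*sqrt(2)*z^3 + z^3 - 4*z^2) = -sqrt(2)*z^4 + z^4 - 8*z^3 + 4*sqrt(2)*z^3 - 40*z^2 + 350*z - 300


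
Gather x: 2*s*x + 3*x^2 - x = 3*x^2 + x*(2*s - 1)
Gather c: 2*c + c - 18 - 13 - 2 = 3*c - 33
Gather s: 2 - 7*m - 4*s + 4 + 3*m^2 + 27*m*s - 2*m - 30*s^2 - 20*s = 3*m^2 - 9*m - 30*s^2 + s*(27*m - 24) + 6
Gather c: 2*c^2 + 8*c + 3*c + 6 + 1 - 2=2*c^2 + 11*c + 5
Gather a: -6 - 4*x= -4*x - 6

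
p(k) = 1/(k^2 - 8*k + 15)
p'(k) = (8 - 2*k)/(k^2 - 8*k + 15)^2 = 2*(4 - k)/(k^2 - 8*k + 15)^2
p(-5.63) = 0.01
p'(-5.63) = 0.00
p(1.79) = 0.26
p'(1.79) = 0.29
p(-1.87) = 0.03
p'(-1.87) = 0.01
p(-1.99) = 0.03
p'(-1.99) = 0.01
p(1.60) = 0.21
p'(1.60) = 0.21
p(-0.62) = 0.05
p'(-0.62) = 0.02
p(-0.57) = 0.05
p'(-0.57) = 0.02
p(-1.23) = 0.04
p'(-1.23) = 0.02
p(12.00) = 0.02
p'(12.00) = 0.00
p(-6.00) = 0.01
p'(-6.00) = 0.00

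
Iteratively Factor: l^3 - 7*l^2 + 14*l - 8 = (l - 2)*(l^2 - 5*l + 4) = (l - 2)*(l - 1)*(l - 4)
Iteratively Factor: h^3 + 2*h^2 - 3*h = (h - 1)*(h^2 + 3*h) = (h - 1)*(h + 3)*(h)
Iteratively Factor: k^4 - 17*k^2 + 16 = (k + 4)*(k^3 - 4*k^2 - k + 4) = (k + 1)*(k + 4)*(k^2 - 5*k + 4) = (k - 1)*(k + 1)*(k + 4)*(k - 4)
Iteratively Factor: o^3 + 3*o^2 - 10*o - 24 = (o + 2)*(o^2 + o - 12) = (o - 3)*(o + 2)*(o + 4)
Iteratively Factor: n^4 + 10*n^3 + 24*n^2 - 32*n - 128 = (n + 4)*(n^3 + 6*n^2 - 32) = (n + 4)^2*(n^2 + 2*n - 8) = (n - 2)*(n + 4)^2*(n + 4)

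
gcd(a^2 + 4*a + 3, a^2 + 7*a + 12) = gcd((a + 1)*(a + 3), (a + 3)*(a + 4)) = a + 3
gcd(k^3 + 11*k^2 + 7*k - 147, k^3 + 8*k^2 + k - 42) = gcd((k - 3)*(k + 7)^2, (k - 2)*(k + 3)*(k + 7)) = k + 7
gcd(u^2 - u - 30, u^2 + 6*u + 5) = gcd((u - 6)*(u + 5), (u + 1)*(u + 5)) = u + 5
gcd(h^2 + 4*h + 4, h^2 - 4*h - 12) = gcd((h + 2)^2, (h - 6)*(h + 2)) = h + 2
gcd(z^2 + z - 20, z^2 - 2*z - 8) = z - 4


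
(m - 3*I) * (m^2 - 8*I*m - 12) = m^3 - 11*I*m^2 - 36*m + 36*I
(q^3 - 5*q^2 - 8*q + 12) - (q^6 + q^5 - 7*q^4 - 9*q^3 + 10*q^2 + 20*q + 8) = -q^6 - q^5 + 7*q^4 + 10*q^3 - 15*q^2 - 28*q + 4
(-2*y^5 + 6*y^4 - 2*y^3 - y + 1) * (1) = -2*y^5 + 6*y^4 - 2*y^3 - y + 1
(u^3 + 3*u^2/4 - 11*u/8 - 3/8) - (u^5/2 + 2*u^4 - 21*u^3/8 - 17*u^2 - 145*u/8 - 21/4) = -u^5/2 - 2*u^4 + 29*u^3/8 + 71*u^2/4 + 67*u/4 + 39/8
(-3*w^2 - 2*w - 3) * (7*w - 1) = -21*w^3 - 11*w^2 - 19*w + 3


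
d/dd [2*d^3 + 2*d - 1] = 6*d^2 + 2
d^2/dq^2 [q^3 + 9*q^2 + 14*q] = 6*q + 18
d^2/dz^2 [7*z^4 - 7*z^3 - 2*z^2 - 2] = 84*z^2 - 42*z - 4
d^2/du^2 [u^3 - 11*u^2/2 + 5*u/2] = 6*u - 11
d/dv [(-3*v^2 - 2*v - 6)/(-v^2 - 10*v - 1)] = 2*(14*v^2 - 3*v - 29)/(v^4 + 20*v^3 + 102*v^2 + 20*v + 1)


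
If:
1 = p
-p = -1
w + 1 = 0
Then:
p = 1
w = -1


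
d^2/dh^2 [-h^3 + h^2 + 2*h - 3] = 2 - 6*h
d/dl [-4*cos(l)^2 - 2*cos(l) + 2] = 2*(4*cos(l) + 1)*sin(l)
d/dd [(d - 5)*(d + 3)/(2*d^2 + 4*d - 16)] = (2*d^2 + 7*d + 23)/(d^4 + 4*d^3 - 12*d^2 - 32*d + 64)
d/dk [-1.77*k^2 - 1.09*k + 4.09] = -3.54*k - 1.09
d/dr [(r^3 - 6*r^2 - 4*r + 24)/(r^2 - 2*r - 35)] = (r^4 - 4*r^3 - 89*r^2 + 372*r + 188)/(r^4 - 4*r^3 - 66*r^2 + 140*r + 1225)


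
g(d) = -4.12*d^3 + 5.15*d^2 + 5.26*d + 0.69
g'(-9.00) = -1088.60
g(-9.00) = 3373.98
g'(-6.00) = -501.50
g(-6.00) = 1044.45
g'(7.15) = -552.97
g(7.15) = -1204.39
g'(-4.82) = -331.54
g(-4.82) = 556.34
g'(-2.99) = -136.04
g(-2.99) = 141.14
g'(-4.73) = -319.99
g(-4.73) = 527.02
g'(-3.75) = -207.18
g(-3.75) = 270.65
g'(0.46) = 7.38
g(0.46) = 3.80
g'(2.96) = -72.55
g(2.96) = -45.47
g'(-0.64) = -6.39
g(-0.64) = 0.51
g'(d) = -12.36*d^2 + 10.3*d + 5.26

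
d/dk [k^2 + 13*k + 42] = 2*k + 13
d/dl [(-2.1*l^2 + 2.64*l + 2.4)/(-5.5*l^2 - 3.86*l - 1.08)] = (22.626*l^2 + 30.936*l + 6.4128)/(30.25*l^4 + 42.46*l^3 + 26.7796*l^2 + 8.3376*l + 1.1664)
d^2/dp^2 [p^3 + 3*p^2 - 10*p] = 6*p + 6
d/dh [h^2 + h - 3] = 2*h + 1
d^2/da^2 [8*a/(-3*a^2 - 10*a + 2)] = 16*(-4*a*(3*a + 5)^2 + (9*a + 10)*(3*a^2 + 10*a - 2))/(3*a^2 + 10*a - 2)^3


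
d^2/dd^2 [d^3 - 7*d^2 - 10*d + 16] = 6*d - 14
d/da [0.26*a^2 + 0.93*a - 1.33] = 0.52*a + 0.93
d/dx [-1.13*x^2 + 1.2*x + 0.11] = 1.2 - 2.26*x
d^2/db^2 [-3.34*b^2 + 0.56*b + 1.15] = -6.68000000000000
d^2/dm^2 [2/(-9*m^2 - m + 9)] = 4*(81*m^2 + 9*m - (18*m + 1)^2 - 81)/(9*m^2 + m - 9)^3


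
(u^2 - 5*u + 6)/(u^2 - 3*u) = (u - 2)/u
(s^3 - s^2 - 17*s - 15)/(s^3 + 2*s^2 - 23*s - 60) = (s + 1)/(s + 4)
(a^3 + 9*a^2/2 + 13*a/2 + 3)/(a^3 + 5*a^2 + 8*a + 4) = (a + 3/2)/(a + 2)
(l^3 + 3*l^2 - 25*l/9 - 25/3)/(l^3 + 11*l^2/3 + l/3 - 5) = (l - 5/3)/(l - 1)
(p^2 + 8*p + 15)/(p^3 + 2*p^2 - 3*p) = (p + 5)/(p*(p - 1))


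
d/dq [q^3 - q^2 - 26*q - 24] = 3*q^2 - 2*q - 26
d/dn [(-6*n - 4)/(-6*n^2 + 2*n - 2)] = (9*n^2 - 3*n - (3*n + 2)*(6*n - 1) + 3)/(3*n^2 - n + 1)^2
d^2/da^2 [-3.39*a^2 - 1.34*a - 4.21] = -6.78000000000000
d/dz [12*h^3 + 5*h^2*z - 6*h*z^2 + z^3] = 5*h^2 - 12*h*z + 3*z^2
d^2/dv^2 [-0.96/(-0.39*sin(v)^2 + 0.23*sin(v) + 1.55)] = (0.584064*sin(v)^4 - 0.258336*sin(v)^3 + 1.495968*sin(v)^2 + 0.174432*sin(v) - 1.262208)/(-0.39*sin(v)^2 + 0.23*sin(v) + 1.55)^3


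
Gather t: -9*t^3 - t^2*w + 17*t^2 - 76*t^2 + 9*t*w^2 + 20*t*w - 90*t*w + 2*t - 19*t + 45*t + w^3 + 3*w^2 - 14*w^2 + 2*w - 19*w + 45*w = -9*t^3 + t^2*(-w - 59) + t*(9*w^2 - 70*w + 28) + w^3 - 11*w^2 + 28*w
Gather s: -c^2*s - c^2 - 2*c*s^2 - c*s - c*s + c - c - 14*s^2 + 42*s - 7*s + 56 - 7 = -c^2 + s^2*(-2*c - 14) + s*(-c^2 - 2*c + 35) + 49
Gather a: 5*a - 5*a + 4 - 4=0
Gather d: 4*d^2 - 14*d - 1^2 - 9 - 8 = 4*d^2 - 14*d - 18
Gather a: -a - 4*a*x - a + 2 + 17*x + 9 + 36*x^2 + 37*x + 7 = a*(-4*x - 2) + 36*x^2 + 54*x + 18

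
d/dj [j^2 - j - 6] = 2*j - 1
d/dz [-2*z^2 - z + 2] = -4*z - 1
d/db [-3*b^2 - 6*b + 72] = -6*b - 6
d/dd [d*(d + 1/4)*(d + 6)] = 3*d^2 + 25*d/2 + 3/2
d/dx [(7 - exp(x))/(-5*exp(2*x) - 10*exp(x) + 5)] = (-2*(exp(x) - 7)*(exp(x) + 1) + exp(2*x) + 2*exp(x) - 1)*exp(x)/(5*(exp(2*x) + 2*exp(x) - 1)^2)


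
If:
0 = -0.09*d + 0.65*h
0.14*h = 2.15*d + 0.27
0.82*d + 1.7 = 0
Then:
No Solution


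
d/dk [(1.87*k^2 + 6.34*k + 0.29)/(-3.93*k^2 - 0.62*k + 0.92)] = (23.7568*k^2 + 5.7202*k + 6.0126)/(15.4449*k^4 + 4.8732*k^3 - 6.8468*k^2 - 1.1408*k + 0.8464)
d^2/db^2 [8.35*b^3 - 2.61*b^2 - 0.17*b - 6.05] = 50.1*b - 5.22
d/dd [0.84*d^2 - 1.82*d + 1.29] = 1.68*d - 1.82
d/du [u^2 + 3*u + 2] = 2*u + 3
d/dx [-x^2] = -2*x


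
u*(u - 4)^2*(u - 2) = u^4 - 10*u^3 + 32*u^2 - 32*u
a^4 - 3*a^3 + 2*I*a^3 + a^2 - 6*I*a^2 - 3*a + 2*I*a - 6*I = (a - 3)*(a - I)*(a + I)*(a + 2*I)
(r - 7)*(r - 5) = r^2 - 12*r + 35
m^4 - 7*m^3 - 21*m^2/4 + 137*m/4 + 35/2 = (m - 7)*(m - 5/2)*(m + 1/2)*(m + 2)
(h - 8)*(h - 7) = h^2 - 15*h + 56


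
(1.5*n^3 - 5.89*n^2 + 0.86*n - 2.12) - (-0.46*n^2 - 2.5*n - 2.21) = 1.5*n^3 - 5.43*n^2 + 3.36*n + 0.0899999999999999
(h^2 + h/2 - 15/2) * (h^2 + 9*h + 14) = h^4 + 19*h^3/2 + 11*h^2 - 121*h/2 - 105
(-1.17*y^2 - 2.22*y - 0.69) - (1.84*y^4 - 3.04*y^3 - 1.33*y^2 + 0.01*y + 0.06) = -1.84*y^4 + 3.04*y^3 + 0.16*y^2 - 2.23*y - 0.75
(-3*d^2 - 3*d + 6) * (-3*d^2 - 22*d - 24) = 9*d^4 + 75*d^3 + 120*d^2 - 60*d - 144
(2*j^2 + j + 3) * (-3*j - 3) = -6*j^3 - 9*j^2 - 12*j - 9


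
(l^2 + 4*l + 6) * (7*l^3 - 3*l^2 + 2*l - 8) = 7*l^5 + 25*l^4 + 32*l^3 - 18*l^2 - 20*l - 48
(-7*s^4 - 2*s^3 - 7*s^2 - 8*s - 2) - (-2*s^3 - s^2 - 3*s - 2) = -7*s^4 - 6*s^2 - 5*s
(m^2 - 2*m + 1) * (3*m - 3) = 3*m^3 - 9*m^2 + 9*m - 3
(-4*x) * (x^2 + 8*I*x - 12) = -4*x^3 - 32*I*x^2 + 48*x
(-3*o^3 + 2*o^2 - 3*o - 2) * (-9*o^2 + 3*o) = 27*o^5 - 27*o^4 + 33*o^3 + 9*o^2 - 6*o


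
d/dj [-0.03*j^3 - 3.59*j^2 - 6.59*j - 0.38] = -0.09*j^2 - 7.18*j - 6.59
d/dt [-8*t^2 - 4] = -16*t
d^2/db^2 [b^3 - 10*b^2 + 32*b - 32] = 6*b - 20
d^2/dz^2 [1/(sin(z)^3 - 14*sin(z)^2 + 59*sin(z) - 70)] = (-9*sin(z)^6 + 154*sin(z)^5 - 890*sin(z)^4 + 1624*sin(z)^3 + 1969*sin(z)^2 - 8666*sin(z) + 5002)/(sin(z)^3 - 14*sin(z)^2 + 59*sin(z) - 70)^3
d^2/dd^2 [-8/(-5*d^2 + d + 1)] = 16*(25*d^2 - 5*d - (10*d - 1)^2 - 5)/(-5*d^2 + d + 1)^3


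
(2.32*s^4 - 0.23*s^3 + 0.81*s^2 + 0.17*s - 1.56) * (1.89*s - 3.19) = 4.3848*s^5 - 7.8355*s^4 + 2.2646*s^3 - 2.2626*s^2 - 3.4907*s + 4.9764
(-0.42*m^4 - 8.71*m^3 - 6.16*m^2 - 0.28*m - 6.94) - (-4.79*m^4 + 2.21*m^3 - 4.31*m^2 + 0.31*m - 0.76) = 4.37*m^4 - 10.92*m^3 - 1.85*m^2 - 0.59*m - 6.18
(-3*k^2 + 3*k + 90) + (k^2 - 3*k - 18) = 72 - 2*k^2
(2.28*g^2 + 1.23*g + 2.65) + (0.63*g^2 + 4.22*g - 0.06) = 2.91*g^2 + 5.45*g + 2.59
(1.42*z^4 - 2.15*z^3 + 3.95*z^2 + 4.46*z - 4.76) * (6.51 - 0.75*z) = -1.065*z^5 + 10.8567*z^4 - 16.959*z^3 + 22.3695*z^2 + 32.6046*z - 30.9876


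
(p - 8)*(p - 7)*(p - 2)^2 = p^4 - 19*p^3 + 120*p^2 - 284*p + 224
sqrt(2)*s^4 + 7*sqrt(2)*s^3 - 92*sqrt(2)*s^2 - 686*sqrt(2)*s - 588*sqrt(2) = (s + 6)*(s - 7*sqrt(2))*(s + 7*sqrt(2))*(sqrt(2)*s + sqrt(2))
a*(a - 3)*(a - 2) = a^3 - 5*a^2 + 6*a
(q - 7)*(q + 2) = q^2 - 5*q - 14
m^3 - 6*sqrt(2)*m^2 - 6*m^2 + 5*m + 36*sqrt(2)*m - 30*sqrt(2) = (m - 5)*(m - 1)*(m - 6*sqrt(2))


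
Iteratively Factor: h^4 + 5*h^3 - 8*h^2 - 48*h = (h + 4)*(h^3 + h^2 - 12*h) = (h - 3)*(h + 4)*(h^2 + 4*h) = (h - 3)*(h + 4)^2*(h)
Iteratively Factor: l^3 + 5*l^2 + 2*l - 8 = (l - 1)*(l^2 + 6*l + 8) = (l - 1)*(l + 4)*(l + 2)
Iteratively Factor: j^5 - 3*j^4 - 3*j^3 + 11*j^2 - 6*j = (j - 3)*(j^4 - 3*j^2 + 2*j) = (j - 3)*(j - 1)*(j^3 + j^2 - 2*j) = j*(j - 3)*(j - 1)*(j^2 + j - 2) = j*(j - 3)*(j - 1)^2*(j + 2)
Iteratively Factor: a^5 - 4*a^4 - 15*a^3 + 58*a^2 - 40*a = (a - 2)*(a^4 - 2*a^3 - 19*a^2 + 20*a) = (a - 5)*(a - 2)*(a^3 + 3*a^2 - 4*a) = (a - 5)*(a - 2)*(a - 1)*(a^2 + 4*a) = (a - 5)*(a - 2)*(a - 1)*(a + 4)*(a)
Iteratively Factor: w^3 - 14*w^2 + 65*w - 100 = (w - 5)*(w^2 - 9*w + 20) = (w - 5)*(w - 4)*(w - 5)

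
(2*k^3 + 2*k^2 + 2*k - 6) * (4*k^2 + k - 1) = 8*k^5 + 10*k^4 + 8*k^3 - 24*k^2 - 8*k + 6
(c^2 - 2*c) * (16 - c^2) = -c^4 + 2*c^3 + 16*c^2 - 32*c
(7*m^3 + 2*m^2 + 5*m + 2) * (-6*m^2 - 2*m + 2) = -42*m^5 - 26*m^4 - 20*m^3 - 18*m^2 + 6*m + 4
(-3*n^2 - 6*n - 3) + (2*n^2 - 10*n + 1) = -n^2 - 16*n - 2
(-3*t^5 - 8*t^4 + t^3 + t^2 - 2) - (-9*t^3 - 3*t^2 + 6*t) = -3*t^5 - 8*t^4 + 10*t^3 + 4*t^2 - 6*t - 2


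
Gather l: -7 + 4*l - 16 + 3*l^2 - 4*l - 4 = 3*l^2 - 27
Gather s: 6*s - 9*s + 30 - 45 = -3*s - 15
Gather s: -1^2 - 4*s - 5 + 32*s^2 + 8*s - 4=32*s^2 + 4*s - 10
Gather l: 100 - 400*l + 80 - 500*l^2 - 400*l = -500*l^2 - 800*l + 180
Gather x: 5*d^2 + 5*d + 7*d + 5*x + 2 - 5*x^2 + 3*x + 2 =5*d^2 + 12*d - 5*x^2 + 8*x + 4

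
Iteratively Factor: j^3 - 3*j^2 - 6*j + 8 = (j + 2)*(j^2 - 5*j + 4) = (j - 4)*(j + 2)*(j - 1)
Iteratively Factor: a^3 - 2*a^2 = (a)*(a^2 - 2*a) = a^2*(a - 2)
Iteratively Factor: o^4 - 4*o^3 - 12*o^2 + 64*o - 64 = (o - 2)*(o^3 - 2*o^2 - 16*o + 32) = (o - 2)*(o + 4)*(o^2 - 6*o + 8) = (o - 4)*(o - 2)*(o + 4)*(o - 2)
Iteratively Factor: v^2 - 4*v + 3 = (v - 1)*(v - 3)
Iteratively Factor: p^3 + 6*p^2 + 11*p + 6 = (p + 2)*(p^2 + 4*p + 3) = (p + 2)*(p + 3)*(p + 1)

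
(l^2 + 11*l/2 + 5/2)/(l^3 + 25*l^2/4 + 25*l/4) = 2*(2*l + 1)/(l*(4*l + 5))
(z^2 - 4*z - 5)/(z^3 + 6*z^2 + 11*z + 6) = (z - 5)/(z^2 + 5*z + 6)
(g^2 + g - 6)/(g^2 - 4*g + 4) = (g + 3)/(g - 2)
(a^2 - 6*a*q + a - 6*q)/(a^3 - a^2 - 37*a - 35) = (a - 6*q)/(a^2 - 2*a - 35)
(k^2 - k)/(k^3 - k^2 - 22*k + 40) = k*(k - 1)/(k^3 - k^2 - 22*k + 40)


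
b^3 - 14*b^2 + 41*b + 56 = (b - 8)*(b - 7)*(b + 1)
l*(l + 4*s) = l^2 + 4*l*s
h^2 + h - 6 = (h - 2)*(h + 3)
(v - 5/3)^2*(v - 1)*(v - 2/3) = v^4 - 5*v^3 + 9*v^2 - 185*v/27 + 50/27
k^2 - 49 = (k - 7)*(k + 7)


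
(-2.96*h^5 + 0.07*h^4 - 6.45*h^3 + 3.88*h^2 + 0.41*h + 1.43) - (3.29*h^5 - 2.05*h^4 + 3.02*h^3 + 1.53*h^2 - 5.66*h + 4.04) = -6.25*h^5 + 2.12*h^4 - 9.47*h^3 + 2.35*h^2 + 6.07*h - 2.61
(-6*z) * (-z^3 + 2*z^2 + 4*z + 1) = 6*z^4 - 12*z^3 - 24*z^2 - 6*z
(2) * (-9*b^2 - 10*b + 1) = -18*b^2 - 20*b + 2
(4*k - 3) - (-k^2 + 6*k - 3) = k^2 - 2*k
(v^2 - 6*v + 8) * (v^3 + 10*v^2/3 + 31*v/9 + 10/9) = v^5 - 8*v^4/3 - 77*v^3/9 + 64*v^2/9 + 188*v/9 + 80/9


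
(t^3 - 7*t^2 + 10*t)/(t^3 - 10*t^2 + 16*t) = (t - 5)/(t - 8)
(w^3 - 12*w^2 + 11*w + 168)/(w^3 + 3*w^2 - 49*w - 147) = (w - 8)/(w + 7)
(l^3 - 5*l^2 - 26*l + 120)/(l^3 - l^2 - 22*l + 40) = (l - 6)/(l - 2)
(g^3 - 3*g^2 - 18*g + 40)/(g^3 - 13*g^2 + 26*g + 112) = (g^3 - 3*g^2 - 18*g + 40)/(g^3 - 13*g^2 + 26*g + 112)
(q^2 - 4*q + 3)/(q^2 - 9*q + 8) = (q - 3)/(q - 8)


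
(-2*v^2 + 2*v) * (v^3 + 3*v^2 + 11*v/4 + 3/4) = -2*v^5 - 4*v^4 + v^3/2 + 4*v^2 + 3*v/2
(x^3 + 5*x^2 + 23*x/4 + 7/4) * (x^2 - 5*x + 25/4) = x^5 - 13*x^3 + 17*x^2/4 + 435*x/16 + 175/16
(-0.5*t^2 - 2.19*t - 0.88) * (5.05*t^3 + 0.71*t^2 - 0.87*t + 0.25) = -2.525*t^5 - 11.4145*t^4 - 5.5639*t^3 + 1.1555*t^2 + 0.2181*t - 0.22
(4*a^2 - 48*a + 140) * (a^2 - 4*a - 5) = 4*a^4 - 64*a^3 + 312*a^2 - 320*a - 700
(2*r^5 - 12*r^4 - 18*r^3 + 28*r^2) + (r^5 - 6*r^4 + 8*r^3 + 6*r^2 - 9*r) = 3*r^5 - 18*r^4 - 10*r^3 + 34*r^2 - 9*r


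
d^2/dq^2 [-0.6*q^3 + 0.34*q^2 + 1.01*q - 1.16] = 0.68 - 3.6*q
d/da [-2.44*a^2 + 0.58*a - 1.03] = 0.58 - 4.88*a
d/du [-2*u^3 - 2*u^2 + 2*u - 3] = -6*u^2 - 4*u + 2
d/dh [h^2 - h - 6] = 2*h - 1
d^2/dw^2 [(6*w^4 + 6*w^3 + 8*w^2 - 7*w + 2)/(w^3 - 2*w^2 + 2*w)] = 2*(32*w^6 - 129*w^5 + 78*w^4 + 10*w^3 + 36*w^2 - 24*w + 8)/(w^3*(w^6 - 6*w^5 + 18*w^4 - 32*w^3 + 36*w^2 - 24*w + 8))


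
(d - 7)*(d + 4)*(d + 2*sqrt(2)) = d^3 - 3*d^2 + 2*sqrt(2)*d^2 - 28*d - 6*sqrt(2)*d - 56*sqrt(2)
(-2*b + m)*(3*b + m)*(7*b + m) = -42*b^3 + b^2*m + 8*b*m^2 + m^3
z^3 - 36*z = z*(z - 6)*(z + 6)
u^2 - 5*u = u*(u - 5)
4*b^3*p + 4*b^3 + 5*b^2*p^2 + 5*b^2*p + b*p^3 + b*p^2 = (b + p)*(4*b + p)*(b*p + b)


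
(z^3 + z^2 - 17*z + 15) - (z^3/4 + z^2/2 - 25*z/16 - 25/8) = 3*z^3/4 + z^2/2 - 247*z/16 + 145/8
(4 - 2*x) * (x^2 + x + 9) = -2*x^3 + 2*x^2 - 14*x + 36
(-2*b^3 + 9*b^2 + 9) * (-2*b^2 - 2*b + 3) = 4*b^5 - 14*b^4 - 24*b^3 + 9*b^2 - 18*b + 27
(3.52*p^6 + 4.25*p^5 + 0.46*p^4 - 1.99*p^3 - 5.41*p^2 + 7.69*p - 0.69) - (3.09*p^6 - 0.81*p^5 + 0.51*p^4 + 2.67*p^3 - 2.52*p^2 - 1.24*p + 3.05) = 0.43*p^6 + 5.06*p^5 - 0.05*p^4 - 4.66*p^3 - 2.89*p^2 + 8.93*p - 3.74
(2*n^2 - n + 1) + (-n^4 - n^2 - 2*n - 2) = -n^4 + n^2 - 3*n - 1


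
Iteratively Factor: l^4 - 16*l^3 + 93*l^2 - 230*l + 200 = (l - 4)*(l^3 - 12*l^2 + 45*l - 50) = (l - 5)*(l - 4)*(l^2 - 7*l + 10) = (l - 5)*(l - 4)*(l - 2)*(l - 5)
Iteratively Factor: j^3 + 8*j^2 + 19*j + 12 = (j + 1)*(j^2 + 7*j + 12) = (j + 1)*(j + 3)*(j + 4)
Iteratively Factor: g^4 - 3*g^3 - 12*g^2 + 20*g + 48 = (g + 2)*(g^3 - 5*g^2 - 2*g + 24) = (g - 4)*(g + 2)*(g^2 - g - 6) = (g - 4)*(g + 2)^2*(g - 3)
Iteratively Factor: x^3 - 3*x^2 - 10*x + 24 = (x - 4)*(x^2 + x - 6) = (x - 4)*(x + 3)*(x - 2)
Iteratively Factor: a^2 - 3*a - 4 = (a - 4)*(a + 1)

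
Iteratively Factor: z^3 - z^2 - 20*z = (z + 4)*(z^2 - 5*z) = (z - 5)*(z + 4)*(z)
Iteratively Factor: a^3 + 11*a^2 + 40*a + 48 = (a + 4)*(a^2 + 7*a + 12) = (a + 3)*(a + 4)*(a + 4)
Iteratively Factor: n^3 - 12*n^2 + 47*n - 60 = (n - 3)*(n^2 - 9*n + 20) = (n - 5)*(n - 3)*(n - 4)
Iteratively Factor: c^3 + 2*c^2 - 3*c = (c)*(c^2 + 2*c - 3) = c*(c - 1)*(c + 3)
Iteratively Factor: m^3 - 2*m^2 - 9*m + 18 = (m - 3)*(m^2 + m - 6) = (m - 3)*(m + 3)*(m - 2)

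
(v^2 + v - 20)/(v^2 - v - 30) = (v - 4)/(v - 6)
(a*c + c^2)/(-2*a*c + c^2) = (-a - c)/(2*a - c)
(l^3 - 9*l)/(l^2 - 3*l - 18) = l*(l - 3)/(l - 6)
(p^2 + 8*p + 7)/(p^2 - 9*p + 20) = (p^2 + 8*p + 7)/(p^2 - 9*p + 20)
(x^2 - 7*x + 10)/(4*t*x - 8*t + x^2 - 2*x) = (x - 5)/(4*t + x)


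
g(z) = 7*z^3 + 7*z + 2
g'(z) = 21*z^2 + 7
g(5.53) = 1224.50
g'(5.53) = 649.20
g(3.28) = 271.97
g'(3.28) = 232.93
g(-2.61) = -140.73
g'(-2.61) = 150.05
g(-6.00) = -1552.00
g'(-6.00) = 763.00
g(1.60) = 41.87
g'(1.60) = 60.76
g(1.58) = 40.67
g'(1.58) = 59.42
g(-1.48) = -31.05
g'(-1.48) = 53.00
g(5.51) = 1211.56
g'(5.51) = 644.56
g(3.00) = 212.00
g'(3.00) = 196.00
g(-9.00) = -5164.00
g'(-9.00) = 1708.00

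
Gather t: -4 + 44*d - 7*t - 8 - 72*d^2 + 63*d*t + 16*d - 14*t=-72*d^2 + 60*d + t*(63*d - 21) - 12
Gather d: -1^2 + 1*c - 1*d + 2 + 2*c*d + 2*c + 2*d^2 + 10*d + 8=3*c + 2*d^2 + d*(2*c + 9) + 9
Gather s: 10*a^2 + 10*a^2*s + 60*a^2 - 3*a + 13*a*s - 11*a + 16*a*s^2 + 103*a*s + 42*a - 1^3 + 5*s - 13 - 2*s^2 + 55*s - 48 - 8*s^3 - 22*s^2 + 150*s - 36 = 70*a^2 + 28*a - 8*s^3 + s^2*(16*a - 24) + s*(10*a^2 + 116*a + 210) - 98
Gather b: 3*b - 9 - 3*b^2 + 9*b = -3*b^2 + 12*b - 9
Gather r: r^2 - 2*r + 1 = r^2 - 2*r + 1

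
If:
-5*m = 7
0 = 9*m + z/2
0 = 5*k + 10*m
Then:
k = 14/5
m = -7/5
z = 126/5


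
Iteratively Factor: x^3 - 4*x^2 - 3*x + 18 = (x - 3)*(x^2 - x - 6) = (x - 3)^2*(x + 2)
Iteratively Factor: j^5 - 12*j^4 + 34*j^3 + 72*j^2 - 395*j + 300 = (j - 5)*(j^4 - 7*j^3 - j^2 + 67*j - 60) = (j - 5)*(j - 1)*(j^3 - 6*j^2 - 7*j + 60) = (j - 5)*(j - 4)*(j - 1)*(j^2 - 2*j - 15) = (j - 5)^2*(j - 4)*(j - 1)*(j + 3)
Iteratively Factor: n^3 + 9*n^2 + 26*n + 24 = (n + 2)*(n^2 + 7*n + 12) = (n + 2)*(n + 3)*(n + 4)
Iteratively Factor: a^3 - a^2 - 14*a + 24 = (a + 4)*(a^2 - 5*a + 6) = (a - 3)*(a + 4)*(a - 2)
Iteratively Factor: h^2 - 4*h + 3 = (h - 3)*(h - 1)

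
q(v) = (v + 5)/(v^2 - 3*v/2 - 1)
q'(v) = (3/2 - 2*v)*(v + 5)/(v^2 - 3*v/2 - 1)^2 + 1/(v^2 - 3*v/2 - 1)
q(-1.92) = 0.55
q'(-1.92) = 0.71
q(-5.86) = -0.02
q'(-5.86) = 0.02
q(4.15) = 0.92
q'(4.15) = -0.52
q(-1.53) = 0.95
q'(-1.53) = 1.47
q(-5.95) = -0.02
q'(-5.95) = 0.02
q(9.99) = 0.18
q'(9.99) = -0.03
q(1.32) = -5.11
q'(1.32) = -5.51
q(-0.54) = 43.90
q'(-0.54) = 1124.57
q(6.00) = 0.42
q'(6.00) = -0.13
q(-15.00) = -0.04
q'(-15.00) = 0.00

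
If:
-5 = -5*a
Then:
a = 1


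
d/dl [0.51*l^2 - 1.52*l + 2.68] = 1.02*l - 1.52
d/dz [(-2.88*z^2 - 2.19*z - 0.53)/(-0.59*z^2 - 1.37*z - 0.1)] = (2.6535*z^2 - 0.0493999999999999*z - 0.5071)/(0.3481*z^4 + 1.6166*z^3 + 1.9949*z^2 + 0.274*z + 0.01)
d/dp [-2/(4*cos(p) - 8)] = -sin(p)/(2*(cos(p) - 2)^2)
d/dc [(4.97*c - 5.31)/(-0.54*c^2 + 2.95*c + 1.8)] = (2.6838*c^2 - 5.7348*c + 24.6105)/(0.2916*c^4 - 3.186*c^3 + 6.7585*c^2 + 10.62*c + 3.24)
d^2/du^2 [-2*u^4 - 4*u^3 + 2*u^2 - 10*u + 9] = -24*u^2 - 24*u + 4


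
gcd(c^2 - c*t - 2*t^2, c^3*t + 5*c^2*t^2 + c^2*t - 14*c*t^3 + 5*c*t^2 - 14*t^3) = -c + 2*t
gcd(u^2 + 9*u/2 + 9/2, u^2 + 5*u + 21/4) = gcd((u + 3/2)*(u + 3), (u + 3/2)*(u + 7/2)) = u + 3/2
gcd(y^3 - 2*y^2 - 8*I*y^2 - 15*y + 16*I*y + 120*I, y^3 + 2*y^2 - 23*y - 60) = y^2 - 2*y - 15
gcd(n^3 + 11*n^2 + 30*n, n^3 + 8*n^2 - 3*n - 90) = n^2 + 11*n + 30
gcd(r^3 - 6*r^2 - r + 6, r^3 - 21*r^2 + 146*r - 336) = r - 6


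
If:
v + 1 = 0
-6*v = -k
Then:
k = -6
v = -1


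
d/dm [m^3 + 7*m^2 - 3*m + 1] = 3*m^2 + 14*m - 3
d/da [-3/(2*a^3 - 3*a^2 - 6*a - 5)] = 18*(a^2 - a - 1)/(-2*a^3 + 3*a^2 + 6*a + 5)^2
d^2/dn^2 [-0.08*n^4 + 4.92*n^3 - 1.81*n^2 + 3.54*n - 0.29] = -0.96*n^2 + 29.52*n - 3.62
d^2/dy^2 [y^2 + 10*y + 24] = 2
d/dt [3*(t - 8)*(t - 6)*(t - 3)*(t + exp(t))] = 3*t^3*exp(t) + 12*t^3 - 42*t^2*exp(t) - 153*t^2 + 168*t*exp(t) + 540*t - 162*exp(t) - 432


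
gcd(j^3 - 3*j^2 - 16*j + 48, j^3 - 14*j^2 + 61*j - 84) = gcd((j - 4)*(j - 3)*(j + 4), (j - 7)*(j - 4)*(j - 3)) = j^2 - 7*j + 12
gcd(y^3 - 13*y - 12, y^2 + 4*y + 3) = y^2 + 4*y + 3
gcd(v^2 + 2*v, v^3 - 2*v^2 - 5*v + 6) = v + 2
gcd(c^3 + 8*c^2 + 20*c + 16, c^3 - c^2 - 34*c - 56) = c^2 + 6*c + 8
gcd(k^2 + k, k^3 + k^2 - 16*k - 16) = k + 1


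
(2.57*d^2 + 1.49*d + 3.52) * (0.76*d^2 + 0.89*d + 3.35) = 1.9532*d^4 + 3.4197*d^3 + 12.6108*d^2 + 8.1243*d + 11.792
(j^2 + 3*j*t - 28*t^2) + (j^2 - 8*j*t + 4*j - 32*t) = 2*j^2 - 5*j*t + 4*j - 28*t^2 - 32*t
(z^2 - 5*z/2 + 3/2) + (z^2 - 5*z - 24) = 2*z^2 - 15*z/2 - 45/2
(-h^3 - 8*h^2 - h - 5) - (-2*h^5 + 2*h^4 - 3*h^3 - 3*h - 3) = 2*h^5 - 2*h^4 + 2*h^3 - 8*h^2 + 2*h - 2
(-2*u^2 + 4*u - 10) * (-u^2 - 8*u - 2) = 2*u^4 + 12*u^3 - 18*u^2 + 72*u + 20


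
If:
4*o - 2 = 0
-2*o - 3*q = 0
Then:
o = 1/2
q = -1/3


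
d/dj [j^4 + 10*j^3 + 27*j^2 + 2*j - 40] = 4*j^3 + 30*j^2 + 54*j + 2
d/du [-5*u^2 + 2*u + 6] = 2 - 10*u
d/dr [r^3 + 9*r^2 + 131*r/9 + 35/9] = 3*r^2 + 18*r + 131/9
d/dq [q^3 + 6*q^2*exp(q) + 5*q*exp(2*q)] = 6*q^2*exp(q) + 3*q^2 + 10*q*exp(2*q) + 12*q*exp(q) + 5*exp(2*q)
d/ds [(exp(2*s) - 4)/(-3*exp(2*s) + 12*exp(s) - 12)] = 4*exp(s)/(3*(exp(2*s) - 4*exp(s) + 4))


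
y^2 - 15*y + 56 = (y - 8)*(y - 7)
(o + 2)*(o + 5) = o^2 + 7*o + 10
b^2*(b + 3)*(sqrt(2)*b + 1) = sqrt(2)*b^4 + b^3 + 3*sqrt(2)*b^3 + 3*b^2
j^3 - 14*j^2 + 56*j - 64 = (j - 8)*(j - 4)*(j - 2)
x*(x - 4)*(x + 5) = x^3 + x^2 - 20*x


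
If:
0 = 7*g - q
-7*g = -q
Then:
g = q/7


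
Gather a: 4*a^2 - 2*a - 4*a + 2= 4*a^2 - 6*a + 2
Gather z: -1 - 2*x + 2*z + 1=-2*x + 2*z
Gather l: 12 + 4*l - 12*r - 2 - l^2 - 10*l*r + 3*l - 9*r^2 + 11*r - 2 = -l^2 + l*(7 - 10*r) - 9*r^2 - r + 8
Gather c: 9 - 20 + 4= -7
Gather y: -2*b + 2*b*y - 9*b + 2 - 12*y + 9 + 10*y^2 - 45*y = -11*b + 10*y^2 + y*(2*b - 57) + 11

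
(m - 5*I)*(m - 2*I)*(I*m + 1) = I*m^3 + 8*m^2 - 17*I*m - 10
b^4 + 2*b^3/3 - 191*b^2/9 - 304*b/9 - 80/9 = (b - 5)*(b + 1/3)*(b + 4/3)*(b + 4)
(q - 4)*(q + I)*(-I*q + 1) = -I*q^3 + 2*q^2 + 4*I*q^2 - 8*q + I*q - 4*I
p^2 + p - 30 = (p - 5)*(p + 6)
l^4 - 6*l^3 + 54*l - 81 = (l - 3)^3*(l + 3)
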